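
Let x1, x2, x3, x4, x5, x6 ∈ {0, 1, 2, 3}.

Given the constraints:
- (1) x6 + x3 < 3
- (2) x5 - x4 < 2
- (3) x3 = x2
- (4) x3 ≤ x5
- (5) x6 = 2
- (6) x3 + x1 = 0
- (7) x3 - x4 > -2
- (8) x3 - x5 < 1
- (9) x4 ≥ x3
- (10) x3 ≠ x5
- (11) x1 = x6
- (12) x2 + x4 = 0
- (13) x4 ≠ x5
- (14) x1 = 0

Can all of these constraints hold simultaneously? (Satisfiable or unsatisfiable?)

Unsatisfiable

Constraint 14 fixes x1 = 0 and constraint 5 fixes x6 = 2, but constraint 11 requires x1 = x6. Since 0 ≠ 2, contradiction.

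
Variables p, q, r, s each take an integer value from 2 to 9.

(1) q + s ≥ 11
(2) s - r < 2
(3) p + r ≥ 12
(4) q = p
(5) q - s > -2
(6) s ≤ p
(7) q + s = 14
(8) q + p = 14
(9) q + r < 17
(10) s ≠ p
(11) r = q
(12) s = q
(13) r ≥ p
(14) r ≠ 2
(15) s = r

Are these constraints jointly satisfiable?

From constraints 4, 11, and 15, s = r = q = p, so s = p. But constraint 10 says s ≠ p. Contradiction.

Unsatisfiable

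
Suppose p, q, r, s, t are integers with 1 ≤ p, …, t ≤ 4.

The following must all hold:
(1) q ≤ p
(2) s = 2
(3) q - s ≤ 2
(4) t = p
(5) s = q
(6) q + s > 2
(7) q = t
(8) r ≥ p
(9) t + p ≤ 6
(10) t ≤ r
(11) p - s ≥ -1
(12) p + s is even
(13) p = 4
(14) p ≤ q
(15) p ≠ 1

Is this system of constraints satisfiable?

Unsatisfiable

Constraint 2 fixes s = 2 and constraint 13 fixes p = 4. Constraints 4, 5, and 7 give s = q = t = p, so s = p. But 2 ≠ 4 — contradiction.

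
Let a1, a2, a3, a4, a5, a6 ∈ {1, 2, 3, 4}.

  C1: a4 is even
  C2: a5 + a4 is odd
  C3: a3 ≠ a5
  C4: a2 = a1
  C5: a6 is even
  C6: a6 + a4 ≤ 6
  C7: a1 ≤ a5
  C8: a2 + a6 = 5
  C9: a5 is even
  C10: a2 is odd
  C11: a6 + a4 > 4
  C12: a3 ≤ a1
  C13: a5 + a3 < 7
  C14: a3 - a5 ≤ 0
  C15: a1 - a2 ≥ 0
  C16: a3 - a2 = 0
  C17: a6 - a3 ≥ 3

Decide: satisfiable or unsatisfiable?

Unsatisfiable

Constraint 9 makes a5 even and constraint 1 makes a4 even, so a5 + a4 must be even. Constraint 2 says a5 + a4 is odd — contradiction.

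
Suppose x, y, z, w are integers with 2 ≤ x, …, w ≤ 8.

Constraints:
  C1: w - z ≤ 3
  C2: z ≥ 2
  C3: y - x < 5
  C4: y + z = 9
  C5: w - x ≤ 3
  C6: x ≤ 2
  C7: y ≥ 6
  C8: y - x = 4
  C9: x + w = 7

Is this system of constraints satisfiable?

Satisfiable

Try x = 2, y = 6, z = 3, w = 5.
Check constraint 1: w - z = 2; constraint 3: y - x = 4. The remaining constraints are straightforward to verify.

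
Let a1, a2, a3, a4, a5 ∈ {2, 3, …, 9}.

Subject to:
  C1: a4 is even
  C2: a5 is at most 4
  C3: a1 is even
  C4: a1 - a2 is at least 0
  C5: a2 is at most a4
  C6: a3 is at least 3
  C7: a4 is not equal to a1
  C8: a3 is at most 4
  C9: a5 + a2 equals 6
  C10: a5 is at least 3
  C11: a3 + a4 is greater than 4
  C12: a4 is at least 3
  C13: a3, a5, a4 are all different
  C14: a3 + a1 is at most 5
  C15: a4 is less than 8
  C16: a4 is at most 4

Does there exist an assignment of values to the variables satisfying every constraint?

Constraints 2, 6, 8, 10, 12, and 16 confine each of a3, a5, a4 to the 2 values {3, 4}.
Constraint 13 requires all 3 of them to be distinct, but only 2 values are available — impossible by the pigeonhole principle.

Unsatisfiable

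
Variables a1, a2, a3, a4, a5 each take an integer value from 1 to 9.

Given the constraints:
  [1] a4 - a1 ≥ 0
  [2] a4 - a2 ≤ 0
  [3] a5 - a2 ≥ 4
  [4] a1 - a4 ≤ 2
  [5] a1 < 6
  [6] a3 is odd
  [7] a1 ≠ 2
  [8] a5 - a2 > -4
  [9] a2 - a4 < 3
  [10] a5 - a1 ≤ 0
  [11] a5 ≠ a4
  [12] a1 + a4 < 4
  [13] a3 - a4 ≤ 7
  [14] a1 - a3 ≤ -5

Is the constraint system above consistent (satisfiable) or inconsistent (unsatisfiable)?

Constraints 2, 3, 10, 13, and 14 give a2 − a4 ≥ 0, a4 − a3 ≥ -7, a3 − a1 ≥ 5, a1 − a5 ≥ 0, a5 − a2 ≥ 4.
Adding all 5 inequalities: the left sides telescope to 0, and the right sides sum to 0 + (-7) + 5 + 0 + 4 = 2. So 0 ≥ 2, which is false.

Unsatisfiable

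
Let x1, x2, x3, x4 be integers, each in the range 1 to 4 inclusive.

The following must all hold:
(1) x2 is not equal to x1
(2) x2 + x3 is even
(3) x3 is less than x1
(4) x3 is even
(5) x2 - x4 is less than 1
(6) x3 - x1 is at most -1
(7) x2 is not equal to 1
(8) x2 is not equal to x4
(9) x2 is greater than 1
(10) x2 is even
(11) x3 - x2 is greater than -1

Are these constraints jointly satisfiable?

One satisfying assignment is x1 = 4, x2 = 2, x3 = 2, x4 = 4.
For the less obvious constraints — constraint 5: x2 - x4 = -2; constraint 6: x3 - x1 = -2 — and the others hold by inspection.

Satisfiable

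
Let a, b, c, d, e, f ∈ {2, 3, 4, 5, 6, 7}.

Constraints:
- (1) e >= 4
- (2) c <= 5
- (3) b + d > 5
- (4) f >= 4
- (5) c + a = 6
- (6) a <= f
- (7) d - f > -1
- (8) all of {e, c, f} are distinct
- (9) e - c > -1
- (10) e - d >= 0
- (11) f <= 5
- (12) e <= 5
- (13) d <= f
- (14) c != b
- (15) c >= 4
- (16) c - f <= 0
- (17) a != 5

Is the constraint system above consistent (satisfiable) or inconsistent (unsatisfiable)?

Constraints 1, 2, 4, 11, 12, and 15 confine each of e, c, f to the 2 values {4, 5}.
Constraint 8 requires all 3 of them to be distinct, but only 2 values are available — impossible by the pigeonhole principle.

Unsatisfiable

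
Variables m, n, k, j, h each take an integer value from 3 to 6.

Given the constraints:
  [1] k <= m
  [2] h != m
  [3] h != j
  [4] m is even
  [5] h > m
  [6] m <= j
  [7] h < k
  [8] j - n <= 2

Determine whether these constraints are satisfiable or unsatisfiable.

Unsatisfiable

Constraints 1, 5, and 7 give k ≤ m, m < h, h < k. Chaining: k ≤ m < h < k, which forces k < k — impossible.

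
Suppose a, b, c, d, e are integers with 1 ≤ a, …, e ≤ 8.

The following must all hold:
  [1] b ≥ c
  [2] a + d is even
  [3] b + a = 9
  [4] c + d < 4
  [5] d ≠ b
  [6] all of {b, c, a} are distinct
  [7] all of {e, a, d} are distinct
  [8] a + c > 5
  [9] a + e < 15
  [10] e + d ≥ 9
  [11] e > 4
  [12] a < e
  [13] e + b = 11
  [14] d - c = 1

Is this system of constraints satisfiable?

Satisfiable

Try a = 6, b = 3, c = 1, d = 2, e = 8.
Check constraint 3: b + a = 9; constraint 4: c + d = 3; constraint 8: a + c = 7. The remaining constraints are straightforward to verify.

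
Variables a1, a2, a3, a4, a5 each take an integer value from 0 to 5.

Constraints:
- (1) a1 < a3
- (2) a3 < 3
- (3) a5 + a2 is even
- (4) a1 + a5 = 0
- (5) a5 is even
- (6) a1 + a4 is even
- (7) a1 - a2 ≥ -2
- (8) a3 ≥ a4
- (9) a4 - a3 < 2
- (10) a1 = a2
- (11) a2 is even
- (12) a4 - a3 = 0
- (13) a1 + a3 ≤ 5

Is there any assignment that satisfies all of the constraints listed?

Setting (a1, a2, a3, a4, a5) = (0, 0, 2, 2, 0) satisfies everything: constraint 4: a1 + a5 = 0; constraint 7: a1 - a2 = 0; constraint 9: a4 - a3 = 0, and the others follow.

Satisfiable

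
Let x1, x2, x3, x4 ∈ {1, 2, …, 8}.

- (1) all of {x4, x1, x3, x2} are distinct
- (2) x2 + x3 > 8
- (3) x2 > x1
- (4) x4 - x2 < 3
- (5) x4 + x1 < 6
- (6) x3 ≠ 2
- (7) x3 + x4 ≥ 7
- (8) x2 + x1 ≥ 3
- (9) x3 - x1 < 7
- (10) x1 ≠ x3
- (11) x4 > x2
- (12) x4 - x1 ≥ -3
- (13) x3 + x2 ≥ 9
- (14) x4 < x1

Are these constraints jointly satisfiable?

Constraints 3, 11, and 14 give x2 < x4, x4 < x1, x1 < x2. Chaining: x2 < x4 < x1 < x2, which forces x2 < x2 — impossible.

Unsatisfiable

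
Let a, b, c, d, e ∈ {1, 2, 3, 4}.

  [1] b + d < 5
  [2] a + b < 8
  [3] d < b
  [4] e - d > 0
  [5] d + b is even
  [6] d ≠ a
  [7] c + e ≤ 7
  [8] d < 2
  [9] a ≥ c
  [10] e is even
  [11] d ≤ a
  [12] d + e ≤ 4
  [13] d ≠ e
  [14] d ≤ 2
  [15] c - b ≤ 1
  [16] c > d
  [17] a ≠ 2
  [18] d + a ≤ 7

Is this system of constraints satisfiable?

Satisfiable

Setting (a, b, c, d, e) = (4, 3, 2, 1, 2) satisfies everything: constraint 1: b + d = 4; constraint 2: a + b = 7; constraint 4: e - d = 1, and the others follow.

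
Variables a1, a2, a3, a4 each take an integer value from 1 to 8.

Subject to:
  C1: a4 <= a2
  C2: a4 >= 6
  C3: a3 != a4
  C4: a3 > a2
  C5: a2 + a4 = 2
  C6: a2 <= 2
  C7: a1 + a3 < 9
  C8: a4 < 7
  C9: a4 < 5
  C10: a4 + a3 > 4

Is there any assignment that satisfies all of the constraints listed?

From constraints 1 and 2: a2 ≥ a4 and a4 ≥ 6, so a2 ≥ 6. From constraint 6: a2 ≤ 2. But 2 < 6, so no value of a2 works.

Unsatisfiable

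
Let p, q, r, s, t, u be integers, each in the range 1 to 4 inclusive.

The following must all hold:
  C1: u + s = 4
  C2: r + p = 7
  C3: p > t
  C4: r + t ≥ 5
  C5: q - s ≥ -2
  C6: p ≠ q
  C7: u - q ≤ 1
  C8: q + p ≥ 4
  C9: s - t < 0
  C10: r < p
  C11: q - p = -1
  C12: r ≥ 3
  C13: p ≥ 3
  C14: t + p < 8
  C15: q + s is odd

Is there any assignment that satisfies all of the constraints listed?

Setting (p, q, r, s, t, u) = (4, 3, 3, 2, 3, 2) satisfies everything: constraint 1: u + s = 4; constraint 2: r + p = 7; constraint 4: r + t = 6, and the others follow.

Satisfiable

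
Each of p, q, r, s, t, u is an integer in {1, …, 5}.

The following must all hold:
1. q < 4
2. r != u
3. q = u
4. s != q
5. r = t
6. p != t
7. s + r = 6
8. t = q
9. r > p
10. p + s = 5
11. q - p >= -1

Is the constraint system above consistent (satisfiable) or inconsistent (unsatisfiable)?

From constraints 3, 5, and 8, r = t = q = u, so r = u. But constraint 2 says r ≠ u. Contradiction.

Unsatisfiable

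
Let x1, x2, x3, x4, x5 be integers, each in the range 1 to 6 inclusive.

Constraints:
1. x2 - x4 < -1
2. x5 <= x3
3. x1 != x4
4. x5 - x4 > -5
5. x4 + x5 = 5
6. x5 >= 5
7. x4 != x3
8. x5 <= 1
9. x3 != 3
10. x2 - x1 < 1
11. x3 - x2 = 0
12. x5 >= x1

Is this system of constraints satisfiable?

From constraint 6: x5 ≥ 5. From constraint 8: x5 ≤ 1. But 1 < 5, so no value of x5 works.

Unsatisfiable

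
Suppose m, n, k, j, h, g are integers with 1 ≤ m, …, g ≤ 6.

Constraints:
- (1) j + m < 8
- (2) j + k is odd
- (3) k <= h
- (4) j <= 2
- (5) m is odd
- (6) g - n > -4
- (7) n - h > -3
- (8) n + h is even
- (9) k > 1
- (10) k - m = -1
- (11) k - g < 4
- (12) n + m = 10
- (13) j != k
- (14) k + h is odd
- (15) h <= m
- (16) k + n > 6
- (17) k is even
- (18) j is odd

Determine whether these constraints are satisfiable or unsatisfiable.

Try m = 5, n = 5, k = 4, j = 1, h = 5, g = 2.
Check constraint 1: j + m = 6; constraint 6: g - n = -3. The remaining constraints are straightforward to verify.

Satisfiable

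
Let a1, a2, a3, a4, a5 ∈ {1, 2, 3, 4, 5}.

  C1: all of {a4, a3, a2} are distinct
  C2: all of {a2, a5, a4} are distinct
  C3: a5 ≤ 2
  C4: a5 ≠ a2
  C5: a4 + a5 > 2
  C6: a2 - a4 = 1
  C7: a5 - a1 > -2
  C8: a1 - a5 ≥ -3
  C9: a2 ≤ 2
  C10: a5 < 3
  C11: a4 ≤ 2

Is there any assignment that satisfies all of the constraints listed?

Unsatisfiable

Constraints 3, 9, and 11 confine each of a2, a5, a4 to the 2 values {1, 2} (the domain already gives each ≥ 1).
Constraint 2 requires all 3 of them to be distinct, but only 2 values are available — impossible by the pigeonhole principle.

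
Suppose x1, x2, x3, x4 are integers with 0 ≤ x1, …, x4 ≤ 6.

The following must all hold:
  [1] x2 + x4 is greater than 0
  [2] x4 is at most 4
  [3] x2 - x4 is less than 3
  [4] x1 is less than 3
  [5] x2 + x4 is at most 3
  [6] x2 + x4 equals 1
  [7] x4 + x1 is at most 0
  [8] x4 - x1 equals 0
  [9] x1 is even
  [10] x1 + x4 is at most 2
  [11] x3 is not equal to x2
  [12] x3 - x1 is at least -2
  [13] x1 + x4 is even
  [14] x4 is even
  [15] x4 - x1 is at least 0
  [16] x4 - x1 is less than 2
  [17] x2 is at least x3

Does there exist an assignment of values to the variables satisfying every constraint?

The assignment x1 = 0, x2 = 1, x3 = 0, x4 = 0 works:
  constraint 1 holds since x2 + x4 = 1.
  constraint 3 holds since x2 - x4 = 1.
  constraint 5 holds since x2 + x4 = 1.
The rest check out directly.

Satisfiable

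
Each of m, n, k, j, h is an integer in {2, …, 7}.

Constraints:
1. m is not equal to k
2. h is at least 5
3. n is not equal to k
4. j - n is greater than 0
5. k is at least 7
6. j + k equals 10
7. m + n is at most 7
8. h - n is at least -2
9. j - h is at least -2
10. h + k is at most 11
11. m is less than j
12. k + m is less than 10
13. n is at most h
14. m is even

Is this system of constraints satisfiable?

Unsatisfiable

From constraint 2: h ≥ 5. From constraint 5: k ≥ 7. Hence h + k ≥ 12. But constraint 10 requires h + k ≤ 11, and 11 < 12. Contradiction.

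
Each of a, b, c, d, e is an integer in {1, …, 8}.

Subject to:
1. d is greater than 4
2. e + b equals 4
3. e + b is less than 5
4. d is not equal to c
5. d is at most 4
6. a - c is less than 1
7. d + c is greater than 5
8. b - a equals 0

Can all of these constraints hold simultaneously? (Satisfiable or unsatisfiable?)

Unsatisfiable

From constraint 1: d ≥ 5. From constraint 5: d ≤ 4. But 4 < 5, so no value of d works.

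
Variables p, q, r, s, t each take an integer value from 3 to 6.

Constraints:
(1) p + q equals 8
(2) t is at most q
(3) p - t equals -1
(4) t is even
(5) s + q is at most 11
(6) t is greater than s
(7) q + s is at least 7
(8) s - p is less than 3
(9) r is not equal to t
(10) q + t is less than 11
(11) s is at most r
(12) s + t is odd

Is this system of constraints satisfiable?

Satisfiable

The assignment p = 3, q = 5, r = 6, s = 3, t = 4 works:
  constraint 1 holds since p + q = 8.
  constraint 3 holds since p - t = -1.
  constraint 5 holds since s + q = 8.
The rest check out directly.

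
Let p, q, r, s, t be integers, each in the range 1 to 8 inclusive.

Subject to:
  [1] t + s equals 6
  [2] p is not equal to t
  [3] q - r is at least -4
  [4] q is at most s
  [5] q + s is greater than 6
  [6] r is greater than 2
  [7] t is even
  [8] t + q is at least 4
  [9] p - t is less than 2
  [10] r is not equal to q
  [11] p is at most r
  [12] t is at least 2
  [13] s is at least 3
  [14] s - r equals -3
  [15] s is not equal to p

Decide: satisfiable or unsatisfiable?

The assignment p = 1, q = 4, r = 7, s = 4, t = 2 works:
  constraint 1 holds since t + s = 6.
  constraint 3 holds since q - r = -3.
  constraint 5 holds since q + s = 8.
The rest check out directly.

Satisfiable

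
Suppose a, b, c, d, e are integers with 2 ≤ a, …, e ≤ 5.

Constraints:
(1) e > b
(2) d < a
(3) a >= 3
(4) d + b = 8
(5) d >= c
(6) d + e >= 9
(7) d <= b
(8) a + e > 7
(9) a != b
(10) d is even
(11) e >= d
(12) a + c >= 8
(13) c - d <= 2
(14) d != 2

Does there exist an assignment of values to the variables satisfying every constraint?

Satisfiable

One satisfying assignment is a = 5, b = 4, c = 3, d = 4, e = 5.
For the less obvious constraints — constraint 4: d + b = 8; constraint 6: d + e = 9 — and the others hold by inspection.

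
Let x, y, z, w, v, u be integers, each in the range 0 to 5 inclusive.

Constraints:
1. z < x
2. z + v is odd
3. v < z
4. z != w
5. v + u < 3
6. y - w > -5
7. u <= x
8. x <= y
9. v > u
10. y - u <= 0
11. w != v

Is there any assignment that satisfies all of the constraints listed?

Constraints 1, 3, 8, 9, and 10 give v < z, z < x, x ≤ y, y ≤ u, u < v. Chaining: v < z < x ≤ y ≤ u < v, which forces v < v — impossible.

Unsatisfiable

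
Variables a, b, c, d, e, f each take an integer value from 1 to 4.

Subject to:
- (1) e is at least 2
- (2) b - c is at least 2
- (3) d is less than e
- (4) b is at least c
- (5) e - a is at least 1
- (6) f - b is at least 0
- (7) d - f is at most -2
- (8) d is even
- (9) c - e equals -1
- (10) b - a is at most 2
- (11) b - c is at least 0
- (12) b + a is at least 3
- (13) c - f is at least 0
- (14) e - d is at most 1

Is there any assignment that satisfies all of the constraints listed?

Constraints 2, 5, 7, 10, 13, and 14 give c − f ≥ 0, f − d ≥ 2, d − e ≥ -1, e − a ≥ 1, a − b ≥ -2, b − c ≥ 2.
Adding all 6 inequalities: the left sides telescope to 0, and the right sides sum to 0 + 2 + (-1) + 1 + (-2) + 2 = 2. So 0 ≥ 2, which is false.

Unsatisfiable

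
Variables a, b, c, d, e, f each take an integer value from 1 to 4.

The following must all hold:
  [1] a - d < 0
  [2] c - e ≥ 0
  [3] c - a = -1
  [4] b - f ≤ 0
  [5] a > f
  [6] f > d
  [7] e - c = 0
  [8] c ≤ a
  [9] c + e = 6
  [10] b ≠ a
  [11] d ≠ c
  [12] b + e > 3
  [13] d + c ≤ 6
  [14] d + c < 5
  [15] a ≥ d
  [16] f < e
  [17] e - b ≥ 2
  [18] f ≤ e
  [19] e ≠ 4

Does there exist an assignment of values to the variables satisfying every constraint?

Constraints 1, 2, 6, 8, and 16 give f < e, e ≤ c, c ≤ a, a < d, d < f. Chaining: f < e ≤ c ≤ a < d < f, which forces f < f — impossible.

Unsatisfiable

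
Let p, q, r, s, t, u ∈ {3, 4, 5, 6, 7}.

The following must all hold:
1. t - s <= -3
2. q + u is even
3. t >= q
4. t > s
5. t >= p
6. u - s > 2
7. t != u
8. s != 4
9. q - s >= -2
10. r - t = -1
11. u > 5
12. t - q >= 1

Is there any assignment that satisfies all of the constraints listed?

Constraints 1, 9, and 12 give q − s ≥ -2, s − t ≥ 3, t − q ≥ 1.
Adding all 3 inequalities: the left sides telescope to 0, and the right sides sum to (-2) + 3 + 1 = 2. So 0 ≥ 2, which is false.

Unsatisfiable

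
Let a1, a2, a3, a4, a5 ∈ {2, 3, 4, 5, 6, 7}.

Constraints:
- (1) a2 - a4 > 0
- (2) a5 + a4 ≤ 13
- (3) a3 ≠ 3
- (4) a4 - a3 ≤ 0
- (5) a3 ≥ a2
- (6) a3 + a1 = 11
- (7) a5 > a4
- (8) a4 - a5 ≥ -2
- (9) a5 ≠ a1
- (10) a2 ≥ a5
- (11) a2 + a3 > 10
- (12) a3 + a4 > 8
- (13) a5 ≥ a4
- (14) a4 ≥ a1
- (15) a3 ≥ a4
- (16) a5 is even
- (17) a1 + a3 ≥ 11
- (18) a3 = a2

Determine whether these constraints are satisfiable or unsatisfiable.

Setting (a1, a2, a3, a4, a5) = (5, 6, 6, 5, 6) satisfies everything: constraint 1: a2 - a4 = 1; constraint 2: a5 + a4 = 11; constraint 4: a4 - a3 = -1, and the others follow.

Satisfiable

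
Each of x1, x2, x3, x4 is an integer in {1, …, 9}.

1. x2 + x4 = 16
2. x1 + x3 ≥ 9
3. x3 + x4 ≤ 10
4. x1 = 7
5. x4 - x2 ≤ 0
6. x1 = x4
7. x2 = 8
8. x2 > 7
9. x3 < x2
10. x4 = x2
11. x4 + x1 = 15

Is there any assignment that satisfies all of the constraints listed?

Constraint 4 fixes x1 = 7 and constraint 7 fixes x2 = 8. Constraints 6 and 10 give x1 = x4 = x2, so x1 = x2. But 7 ≠ 8 — contradiction.

Unsatisfiable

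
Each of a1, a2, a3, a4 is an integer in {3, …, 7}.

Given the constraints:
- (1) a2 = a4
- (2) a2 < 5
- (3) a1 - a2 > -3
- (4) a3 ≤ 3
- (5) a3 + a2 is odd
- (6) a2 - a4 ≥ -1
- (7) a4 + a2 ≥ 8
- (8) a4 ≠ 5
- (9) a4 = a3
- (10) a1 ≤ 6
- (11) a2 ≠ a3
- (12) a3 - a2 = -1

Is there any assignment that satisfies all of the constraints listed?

From constraints 1 and 9, a2 = a4 = a3, so a2 = a3. But constraint 11 says a2 ≠ a3. Contradiction.

Unsatisfiable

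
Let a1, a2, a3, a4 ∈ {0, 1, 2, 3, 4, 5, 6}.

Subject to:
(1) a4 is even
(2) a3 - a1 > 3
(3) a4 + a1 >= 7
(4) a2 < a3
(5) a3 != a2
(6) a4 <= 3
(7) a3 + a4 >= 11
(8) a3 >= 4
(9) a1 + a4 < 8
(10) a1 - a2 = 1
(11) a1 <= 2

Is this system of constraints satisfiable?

Unsatisfiable

From constraint 6: a4 ≤ 3. From constraint 11: a1 ≤ 2. Hence a4 + a1 ≤ 5. But constraint 3 requires a4 + a1 ≥ 7, and 7 > 5. Contradiction.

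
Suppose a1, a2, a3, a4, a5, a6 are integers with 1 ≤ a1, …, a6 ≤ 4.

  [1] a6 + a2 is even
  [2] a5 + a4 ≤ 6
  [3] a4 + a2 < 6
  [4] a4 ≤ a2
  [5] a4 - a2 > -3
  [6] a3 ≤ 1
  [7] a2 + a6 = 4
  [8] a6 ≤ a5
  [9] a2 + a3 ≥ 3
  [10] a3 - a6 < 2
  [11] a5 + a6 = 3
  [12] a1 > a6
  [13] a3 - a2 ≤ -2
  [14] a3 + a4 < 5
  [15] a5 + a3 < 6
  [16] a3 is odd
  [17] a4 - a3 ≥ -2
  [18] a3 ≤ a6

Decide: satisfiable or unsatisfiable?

Take a1 = 3, a2 = 3, a3 = 1, a4 = 2, a5 = 2, a6 = 1. Then constraint 2: a5 + a4 = 4; constraint 3: a4 + a2 = 5; constraint 5: a4 - a2 = -1, and every other listed constraint is also met.

Satisfiable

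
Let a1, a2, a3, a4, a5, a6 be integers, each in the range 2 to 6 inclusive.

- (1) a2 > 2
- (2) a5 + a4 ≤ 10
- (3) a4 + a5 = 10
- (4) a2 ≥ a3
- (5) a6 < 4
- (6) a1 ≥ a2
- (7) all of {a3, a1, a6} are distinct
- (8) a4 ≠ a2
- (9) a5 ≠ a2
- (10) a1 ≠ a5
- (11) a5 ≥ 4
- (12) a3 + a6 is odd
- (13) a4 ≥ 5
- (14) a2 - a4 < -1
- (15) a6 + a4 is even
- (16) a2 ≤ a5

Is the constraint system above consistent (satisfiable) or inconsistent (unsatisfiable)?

Satisfiable

The assignment a1 = 5, a2 = 3, a3 = 3, a4 = 6, a5 = 4, a6 = 2 works:
  constraint 2 holds since a5 + a4 = 10.
  constraint 3 holds since a4 + a5 = 10.
The rest check out directly.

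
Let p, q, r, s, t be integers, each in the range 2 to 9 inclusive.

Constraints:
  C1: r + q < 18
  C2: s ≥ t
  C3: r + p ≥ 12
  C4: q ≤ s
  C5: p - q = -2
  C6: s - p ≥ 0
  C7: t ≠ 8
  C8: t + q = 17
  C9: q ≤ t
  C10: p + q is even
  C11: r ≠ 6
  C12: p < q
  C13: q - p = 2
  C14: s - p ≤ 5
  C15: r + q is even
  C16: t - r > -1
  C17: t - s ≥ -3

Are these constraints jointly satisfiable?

Setting (p, q, r, s, t) = (6, 8, 8, 9, 9) satisfies everything: constraint 1: r + q = 16; constraint 3: r + p = 14, and the others follow.

Satisfiable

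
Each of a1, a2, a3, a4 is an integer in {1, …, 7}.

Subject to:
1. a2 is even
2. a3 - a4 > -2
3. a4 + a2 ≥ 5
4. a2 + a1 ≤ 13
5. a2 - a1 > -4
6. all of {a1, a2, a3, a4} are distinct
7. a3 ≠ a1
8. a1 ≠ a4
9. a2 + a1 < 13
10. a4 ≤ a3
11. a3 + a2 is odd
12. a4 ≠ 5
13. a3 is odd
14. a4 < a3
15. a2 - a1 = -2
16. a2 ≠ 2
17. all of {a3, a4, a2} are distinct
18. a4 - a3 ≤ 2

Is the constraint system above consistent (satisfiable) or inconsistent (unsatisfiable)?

Take a1 = 6, a2 = 4, a3 = 3, a4 = 2. Then constraint 2: a3 - a4 = 1; constraint 3: a4 + a2 = 6; constraint 4: a2 + a1 = 10, and every other listed constraint is also met.

Satisfiable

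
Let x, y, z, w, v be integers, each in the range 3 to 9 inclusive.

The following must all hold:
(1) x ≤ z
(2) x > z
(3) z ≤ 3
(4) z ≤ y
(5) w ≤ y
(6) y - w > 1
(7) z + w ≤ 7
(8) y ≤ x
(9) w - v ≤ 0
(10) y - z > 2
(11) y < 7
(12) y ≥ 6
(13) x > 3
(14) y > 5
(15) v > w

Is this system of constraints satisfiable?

From constraints 8 and 12: x ≥ y and y ≥ 6, so x ≥ 6. From constraints 1 and 3: x ≤ z and z ≤ 3, so x ≤ 3. But 3 < 6, so no value of x works.

Unsatisfiable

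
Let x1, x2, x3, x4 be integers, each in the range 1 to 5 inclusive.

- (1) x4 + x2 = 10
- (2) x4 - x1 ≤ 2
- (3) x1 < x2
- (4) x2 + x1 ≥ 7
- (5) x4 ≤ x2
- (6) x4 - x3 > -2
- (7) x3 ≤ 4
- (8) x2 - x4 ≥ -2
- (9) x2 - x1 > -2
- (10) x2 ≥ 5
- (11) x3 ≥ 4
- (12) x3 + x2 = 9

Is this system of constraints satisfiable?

Satisfiable

Try x1 = 4, x2 = 5, x3 = 4, x4 = 5.
Check constraint 1: x4 + x2 = 10; constraint 2: x4 - x1 = 1; constraint 4: x2 + x1 = 9. The remaining constraints are straightforward to verify.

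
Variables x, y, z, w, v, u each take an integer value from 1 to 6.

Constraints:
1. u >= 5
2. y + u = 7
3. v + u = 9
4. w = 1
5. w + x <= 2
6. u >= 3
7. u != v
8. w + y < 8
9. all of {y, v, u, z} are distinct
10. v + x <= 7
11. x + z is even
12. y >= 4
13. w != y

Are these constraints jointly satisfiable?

From constraint 12: y ≥ 4. From constraint 1: u ≥ 5. Hence y + u ≥ 9. But constraint 2 requires y + u = 7, and 7 < 9. Contradiction.

Unsatisfiable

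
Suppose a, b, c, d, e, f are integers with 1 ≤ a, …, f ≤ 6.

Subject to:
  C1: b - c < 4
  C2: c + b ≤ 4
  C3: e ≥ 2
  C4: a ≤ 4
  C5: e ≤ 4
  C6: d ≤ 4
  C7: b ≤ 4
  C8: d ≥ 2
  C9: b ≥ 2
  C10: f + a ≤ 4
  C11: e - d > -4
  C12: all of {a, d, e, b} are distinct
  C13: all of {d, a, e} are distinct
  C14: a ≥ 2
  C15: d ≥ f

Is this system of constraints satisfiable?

Unsatisfiable

Constraints 3, 4, 5, 6, 7, 8, 9, and 14 confine each of a, d, e, b to the 3 values {2, …, 4}.
Constraint 12 requires all 4 of them to be distinct, but only 3 values are available — impossible by the pigeonhole principle.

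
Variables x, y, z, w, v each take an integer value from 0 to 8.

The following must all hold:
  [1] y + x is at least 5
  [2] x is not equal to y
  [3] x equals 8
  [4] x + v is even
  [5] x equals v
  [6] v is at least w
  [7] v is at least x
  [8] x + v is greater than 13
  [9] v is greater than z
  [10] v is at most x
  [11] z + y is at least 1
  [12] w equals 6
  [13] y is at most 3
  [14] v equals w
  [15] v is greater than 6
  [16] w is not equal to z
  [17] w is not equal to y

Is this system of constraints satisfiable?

Unsatisfiable

Constraint 3 fixes x = 8 and constraint 12 fixes w = 6. Constraints 5 and 14 give x = v = w, so x = w. But 8 ≠ 6 — contradiction.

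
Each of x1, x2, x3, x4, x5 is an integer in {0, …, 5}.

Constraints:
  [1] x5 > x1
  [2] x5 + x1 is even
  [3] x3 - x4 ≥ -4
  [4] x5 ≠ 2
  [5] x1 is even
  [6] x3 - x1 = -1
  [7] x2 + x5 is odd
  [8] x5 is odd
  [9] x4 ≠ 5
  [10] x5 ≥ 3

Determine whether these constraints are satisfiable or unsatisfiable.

Constraint 8 makes x5 odd and constraint 5 makes x1 even, so x5 + x1 must be odd. Constraint 2 says x5 + x1 is even — contradiction.

Unsatisfiable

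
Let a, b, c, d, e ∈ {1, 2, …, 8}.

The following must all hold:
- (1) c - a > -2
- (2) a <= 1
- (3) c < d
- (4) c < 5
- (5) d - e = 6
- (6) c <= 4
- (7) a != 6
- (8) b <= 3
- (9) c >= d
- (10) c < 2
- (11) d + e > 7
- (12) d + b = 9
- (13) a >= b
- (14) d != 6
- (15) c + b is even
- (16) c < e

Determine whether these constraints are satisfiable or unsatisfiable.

Unsatisfiable

From constraints 6 and 9: d ≤ c ≤ 4. From constraint 8: b ≤ 3. Hence d + b ≤ 7. But constraint 12 requires d + b = 9, and 9 > 7. Contradiction.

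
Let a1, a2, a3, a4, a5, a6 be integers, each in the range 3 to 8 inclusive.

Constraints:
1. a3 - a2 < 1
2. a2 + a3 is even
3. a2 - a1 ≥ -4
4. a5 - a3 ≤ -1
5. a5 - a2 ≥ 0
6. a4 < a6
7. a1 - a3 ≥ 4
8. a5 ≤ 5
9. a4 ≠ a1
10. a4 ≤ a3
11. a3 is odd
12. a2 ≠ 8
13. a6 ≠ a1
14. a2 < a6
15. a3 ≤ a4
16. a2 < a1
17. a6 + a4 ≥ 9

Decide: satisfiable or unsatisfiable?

Unsatisfiable

Constraints 3, 4, 5, and 7 give a5 − a2 ≥ 0, a2 − a1 ≥ -4, a1 − a3 ≥ 4, a3 − a5 ≥ 1.
Adding all 4 inequalities: the left sides telescope to 0, and the right sides sum to 0 + (-4) + 4 + 1 = 1. So 0 ≥ 1, which is false.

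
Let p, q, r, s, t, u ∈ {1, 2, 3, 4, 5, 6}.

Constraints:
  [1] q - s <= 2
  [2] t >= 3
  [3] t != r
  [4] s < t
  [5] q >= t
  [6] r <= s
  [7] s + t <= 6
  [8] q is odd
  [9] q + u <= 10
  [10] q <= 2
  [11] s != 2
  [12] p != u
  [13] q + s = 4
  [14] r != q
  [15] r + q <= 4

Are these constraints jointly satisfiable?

From constraint 2: t ≥ 3. From constraints 5 and 10: t ≤ q and q ≤ 2, so t ≤ 2. But 2 < 3, so no value of t works.

Unsatisfiable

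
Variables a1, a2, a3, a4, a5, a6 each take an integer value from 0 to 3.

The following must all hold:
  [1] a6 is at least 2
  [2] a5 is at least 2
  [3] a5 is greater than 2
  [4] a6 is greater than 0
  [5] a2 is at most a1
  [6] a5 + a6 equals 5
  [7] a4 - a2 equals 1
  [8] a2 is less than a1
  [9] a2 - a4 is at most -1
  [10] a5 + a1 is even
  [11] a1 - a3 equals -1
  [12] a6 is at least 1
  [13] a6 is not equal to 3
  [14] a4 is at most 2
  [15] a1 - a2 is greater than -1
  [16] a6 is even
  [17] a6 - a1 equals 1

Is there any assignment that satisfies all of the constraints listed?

The assignment a1 = 1, a2 = 0, a3 = 2, a4 = 1, a5 = 3, a6 = 2 works:
  constraint 6 holds since a5 + a6 = 5.
  constraint 7 holds since a4 - a2 = 1.
The rest check out directly.

Satisfiable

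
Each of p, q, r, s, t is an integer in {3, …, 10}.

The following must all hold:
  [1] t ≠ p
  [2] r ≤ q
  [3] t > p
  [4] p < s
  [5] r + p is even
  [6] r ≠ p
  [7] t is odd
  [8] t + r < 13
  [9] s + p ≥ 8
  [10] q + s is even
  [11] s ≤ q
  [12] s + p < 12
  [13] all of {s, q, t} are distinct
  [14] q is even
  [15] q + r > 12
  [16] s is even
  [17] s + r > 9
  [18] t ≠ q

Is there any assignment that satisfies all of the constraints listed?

Satisfiable

The assignment p = 3, q = 8, r = 5, s = 6, t = 5 works:
  constraint 8 holds since t + r = 10.
  constraint 9 holds since s + p = 9.
The rest check out directly.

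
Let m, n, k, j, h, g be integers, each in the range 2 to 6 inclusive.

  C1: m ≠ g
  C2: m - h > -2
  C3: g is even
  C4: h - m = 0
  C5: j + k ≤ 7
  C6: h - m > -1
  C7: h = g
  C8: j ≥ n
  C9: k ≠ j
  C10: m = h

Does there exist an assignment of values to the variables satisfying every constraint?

From constraints 7 and 10, m = h = g, so m = g. But constraint 1 says m ≠ g. Contradiction.

Unsatisfiable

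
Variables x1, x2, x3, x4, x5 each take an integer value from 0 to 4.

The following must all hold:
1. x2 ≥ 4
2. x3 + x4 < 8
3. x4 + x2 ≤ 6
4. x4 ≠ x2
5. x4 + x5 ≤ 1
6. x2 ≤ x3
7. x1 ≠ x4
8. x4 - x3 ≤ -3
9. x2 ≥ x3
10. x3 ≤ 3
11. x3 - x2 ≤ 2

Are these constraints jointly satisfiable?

Unsatisfiable

From constraint 1: x2 ≥ 4. From constraints 6 and 10: x2 ≤ x3 and x3 ≤ 3, so x2 ≤ 3. But 3 < 4, so no value of x2 works.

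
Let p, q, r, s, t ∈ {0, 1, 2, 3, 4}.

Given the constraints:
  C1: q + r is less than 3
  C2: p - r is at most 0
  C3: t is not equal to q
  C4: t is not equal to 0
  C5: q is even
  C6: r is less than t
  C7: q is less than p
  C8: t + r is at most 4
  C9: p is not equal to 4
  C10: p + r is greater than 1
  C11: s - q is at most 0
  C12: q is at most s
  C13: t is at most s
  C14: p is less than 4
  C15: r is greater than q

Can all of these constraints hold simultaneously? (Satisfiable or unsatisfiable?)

Constraints 2, 6, 7, 11, and 13 give s ≤ q, q < p, p ≤ r, r < t, t ≤ s. Chaining: s ≤ q < p ≤ r < t ≤ s, which forces s < s — impossible.

Unsatisfiable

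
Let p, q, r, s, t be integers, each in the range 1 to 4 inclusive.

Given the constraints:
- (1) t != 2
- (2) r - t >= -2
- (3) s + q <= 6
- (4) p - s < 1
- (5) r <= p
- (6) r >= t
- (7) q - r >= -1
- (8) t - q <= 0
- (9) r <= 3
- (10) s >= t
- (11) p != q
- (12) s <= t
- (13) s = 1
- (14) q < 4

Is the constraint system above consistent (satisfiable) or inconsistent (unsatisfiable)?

Satisfiable

The assignment p = 1, q = 3, r = 1, s = 1, t = 1 works:
  constraint 2 holds since r - t = 0.
  constraint 3 holds since s + q = 4.
  constraint 4 holds since p - s = 0.
The rest check out directly.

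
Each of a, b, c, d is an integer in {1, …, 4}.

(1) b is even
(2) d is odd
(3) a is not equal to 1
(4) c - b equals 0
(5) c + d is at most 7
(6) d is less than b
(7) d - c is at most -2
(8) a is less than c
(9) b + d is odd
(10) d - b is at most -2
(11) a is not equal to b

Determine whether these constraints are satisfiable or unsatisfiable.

Satisfiable

One satisfying assignment is a = 2, b = 4, c = 4, d = 1.
For the less obvious constraints — constraint 4: c - b = 0; constraint 5: c + d = 5 — and the others hold by inspection.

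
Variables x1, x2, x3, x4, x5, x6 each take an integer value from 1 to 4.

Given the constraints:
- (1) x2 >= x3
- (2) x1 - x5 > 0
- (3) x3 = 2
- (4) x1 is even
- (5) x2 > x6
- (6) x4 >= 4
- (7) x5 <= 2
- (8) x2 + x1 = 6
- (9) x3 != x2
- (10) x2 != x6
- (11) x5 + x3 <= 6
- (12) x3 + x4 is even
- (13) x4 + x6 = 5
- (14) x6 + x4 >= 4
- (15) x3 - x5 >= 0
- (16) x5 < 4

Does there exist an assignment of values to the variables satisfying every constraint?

One satisfying assignment is x1 = 2, x2 = 4, x3 = 2, x4 = 4, x5 = 1, x6 = 1.
For the less obvious constraints — constraint 2: x1 - x5 = 1; constraint 8: x2 + x1 = 6; constraint 11: x5 + x3 = 3 — and the others hold by inspection.

Satisfiable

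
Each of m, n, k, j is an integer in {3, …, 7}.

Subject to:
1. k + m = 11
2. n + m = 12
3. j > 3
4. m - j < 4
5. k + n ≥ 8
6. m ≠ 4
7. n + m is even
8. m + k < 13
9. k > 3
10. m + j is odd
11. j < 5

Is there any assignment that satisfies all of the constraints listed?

Satisfiable

Try m = 7, n = 5, k = 4, j = 4.
Check constraint 1: k + m = 11; constraint 2: n + m = 12; constraint 4: m - j = 3. The remaining constraints are straightforward to verify.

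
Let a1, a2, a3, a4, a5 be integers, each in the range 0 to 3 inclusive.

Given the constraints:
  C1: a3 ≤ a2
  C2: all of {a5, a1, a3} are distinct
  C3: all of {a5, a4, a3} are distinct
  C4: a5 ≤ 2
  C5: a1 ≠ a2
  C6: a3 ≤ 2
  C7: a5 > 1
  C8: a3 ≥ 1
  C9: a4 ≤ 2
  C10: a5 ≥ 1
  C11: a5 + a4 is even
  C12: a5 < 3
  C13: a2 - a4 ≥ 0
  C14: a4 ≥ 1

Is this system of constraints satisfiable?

Constraints 4, 6, 8, 9, 10, and 14 confine each of a5, a4, a3 to the 2 values {1, 2}.
Constraint 3 requires all 3 of them to be distinct, but only 2 values are available — impossible by the pigeonhole principle.

Unsatisfiable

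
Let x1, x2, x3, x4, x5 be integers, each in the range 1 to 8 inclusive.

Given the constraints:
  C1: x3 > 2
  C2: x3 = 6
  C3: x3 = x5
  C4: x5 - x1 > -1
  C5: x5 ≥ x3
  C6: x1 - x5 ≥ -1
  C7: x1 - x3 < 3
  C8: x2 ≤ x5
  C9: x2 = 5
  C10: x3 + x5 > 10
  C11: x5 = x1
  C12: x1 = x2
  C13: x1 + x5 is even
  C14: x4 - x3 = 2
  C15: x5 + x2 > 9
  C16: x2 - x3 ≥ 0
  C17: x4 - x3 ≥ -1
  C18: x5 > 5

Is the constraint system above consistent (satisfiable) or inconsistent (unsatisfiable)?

Unsatisfiable

Constraint 2 fixes x3 = 6 and constraint 9 fixes x2 = 5. Constraints 3, 11, and 12 give x3 = x5 = x1 = x2, so x3 = x2. But 6 ≠ 5 — contradiction.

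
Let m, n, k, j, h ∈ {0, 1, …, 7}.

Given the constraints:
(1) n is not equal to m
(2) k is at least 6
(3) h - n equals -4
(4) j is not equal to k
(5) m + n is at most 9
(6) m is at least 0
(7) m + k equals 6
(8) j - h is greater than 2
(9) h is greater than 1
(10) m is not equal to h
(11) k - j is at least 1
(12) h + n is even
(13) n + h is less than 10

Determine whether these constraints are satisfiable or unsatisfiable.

The assignment m = 0, n = 6, k = 6, j = 5, h = 2 works:
  constraint 3 holds since h - n = -4.
  constraint 5 holds since m + n = 6.
  constraint 7 holds since m + k = 6.
The rest check out directly.

Satisfiable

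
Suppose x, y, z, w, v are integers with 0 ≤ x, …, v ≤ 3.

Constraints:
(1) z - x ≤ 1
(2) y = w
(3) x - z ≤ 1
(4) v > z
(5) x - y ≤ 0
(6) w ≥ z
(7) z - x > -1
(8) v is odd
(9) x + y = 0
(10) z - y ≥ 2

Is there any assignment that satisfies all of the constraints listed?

Unsatisfiable

Constraints 1, 5, and 10 give x − z ≥ -1, z − y ≥ 2, y − x ≥ 0.
Adding all 3 inequalities: the left sides telescope to 0, and the right sides sum to (-1) + 2 + 0 = 1. So 0 ≥ 1, which is false.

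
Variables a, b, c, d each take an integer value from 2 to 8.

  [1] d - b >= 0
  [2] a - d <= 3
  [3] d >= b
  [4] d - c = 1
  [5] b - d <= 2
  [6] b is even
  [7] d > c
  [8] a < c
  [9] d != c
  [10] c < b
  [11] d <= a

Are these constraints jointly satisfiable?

Unsatisfiable

Constraints 1, 8, 10, and 11 give a < c, c < b, b ≤ d, d ≤ a. Chaining: a < c < b ≤ d ≤ a, which forces a < a — impossible.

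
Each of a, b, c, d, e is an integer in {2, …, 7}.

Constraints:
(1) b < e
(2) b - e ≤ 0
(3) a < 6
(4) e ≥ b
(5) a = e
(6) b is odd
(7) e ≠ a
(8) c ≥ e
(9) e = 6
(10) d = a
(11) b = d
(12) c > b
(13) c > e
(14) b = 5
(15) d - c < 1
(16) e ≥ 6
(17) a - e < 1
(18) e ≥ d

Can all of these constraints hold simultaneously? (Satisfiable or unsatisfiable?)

Unsatisfiable

Constraint 14 fixes b = 5 and constraint 9 fixes e = 6. Constraints 5, 10, and 11 give b = d = a = e, so b = e. But 5 ≠ 6 — contradiction.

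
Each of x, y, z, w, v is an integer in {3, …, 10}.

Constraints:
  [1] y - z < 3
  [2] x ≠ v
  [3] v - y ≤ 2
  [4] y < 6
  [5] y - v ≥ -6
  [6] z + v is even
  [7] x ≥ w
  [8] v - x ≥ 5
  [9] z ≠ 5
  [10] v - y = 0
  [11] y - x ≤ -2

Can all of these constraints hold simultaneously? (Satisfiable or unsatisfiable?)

Constraints 5, 8, and 11 give y − v ≥ -6, v − x ≥ 5, x − y ≥ 2.
Adding all 3 inequalities: the left sides telescope to 0, and the right sides sum to (-6) + 5 + 2 = 1. So 0 ≥ 1, which is false.

Unsatisfiable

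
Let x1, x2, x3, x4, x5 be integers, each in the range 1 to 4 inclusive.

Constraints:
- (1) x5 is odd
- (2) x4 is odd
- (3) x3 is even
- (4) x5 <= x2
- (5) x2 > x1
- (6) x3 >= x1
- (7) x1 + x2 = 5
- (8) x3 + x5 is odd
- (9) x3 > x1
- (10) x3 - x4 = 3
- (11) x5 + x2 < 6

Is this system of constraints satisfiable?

Satisfiable

Try x1 = 2, x2 = 3, x3 = 4, x4 = 1, x5 = 1.
Check constraint 7: x1 + x2 = 5; constraint 10: x3 - x4 = 3; constraint 11: x5 + x2 = 4. The remaining constraints are straightforward to verify.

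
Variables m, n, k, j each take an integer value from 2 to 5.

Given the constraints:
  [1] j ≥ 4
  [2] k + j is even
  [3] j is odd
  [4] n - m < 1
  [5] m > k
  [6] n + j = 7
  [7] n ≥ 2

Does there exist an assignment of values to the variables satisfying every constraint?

Satisfiable

Setting (m, n, k, j) = (4, 2, 3, 5) satisfies everything: constraint 4: n - m = -2; constraint 6: n + j = 7, and the others follow.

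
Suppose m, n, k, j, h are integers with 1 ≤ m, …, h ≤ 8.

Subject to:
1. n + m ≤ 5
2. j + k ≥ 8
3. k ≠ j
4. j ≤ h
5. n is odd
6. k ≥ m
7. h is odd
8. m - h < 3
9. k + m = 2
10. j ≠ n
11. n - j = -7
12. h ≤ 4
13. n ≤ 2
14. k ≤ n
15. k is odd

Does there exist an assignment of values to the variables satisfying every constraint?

Unsatisfiable

From constraints 4 and 12: j ≤ h ≤ 4. From constraints 13 and 14: k ≤ n ≤ 2. Hence j + k ≤ 6. But constraint 2 requires j + k ≥ 8, and 8 > 6. Contradiction.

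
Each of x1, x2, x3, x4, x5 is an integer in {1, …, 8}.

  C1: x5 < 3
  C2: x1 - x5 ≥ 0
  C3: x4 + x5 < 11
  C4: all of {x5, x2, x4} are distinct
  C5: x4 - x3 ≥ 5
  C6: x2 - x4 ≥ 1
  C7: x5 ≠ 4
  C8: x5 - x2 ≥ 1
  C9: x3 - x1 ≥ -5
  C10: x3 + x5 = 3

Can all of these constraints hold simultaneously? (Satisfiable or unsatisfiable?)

Constraints 2, 5, 6, 8, and 9 give x2 − x4 ≥ 1, x4 − x3 ≥ 5, x3 − x1 ≥ -5, x1 − x5 ≥ 0, x5 − x2 ≥ 1.
Adding all 5 inequalities: the left sides telescope to 0, and the right sides sum to 1 + 5 + (-5) + 0 + 1 = 2. So 0 ≥ 2, which is false.

Unsatisfiable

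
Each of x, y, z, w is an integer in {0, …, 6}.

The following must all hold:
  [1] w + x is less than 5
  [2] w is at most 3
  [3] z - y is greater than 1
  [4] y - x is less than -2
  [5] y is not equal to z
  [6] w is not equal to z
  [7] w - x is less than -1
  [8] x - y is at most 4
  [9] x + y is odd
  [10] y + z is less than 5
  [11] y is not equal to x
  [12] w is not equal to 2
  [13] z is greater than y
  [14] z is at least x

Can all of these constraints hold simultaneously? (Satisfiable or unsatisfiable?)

Satisfiable

The assignment x = 3, y = 0, z = 4, w = 1 works:
  constraint 1 holds since w + x = 4.
  constraint 3 holds since z - y = 4.
The rest check out directly.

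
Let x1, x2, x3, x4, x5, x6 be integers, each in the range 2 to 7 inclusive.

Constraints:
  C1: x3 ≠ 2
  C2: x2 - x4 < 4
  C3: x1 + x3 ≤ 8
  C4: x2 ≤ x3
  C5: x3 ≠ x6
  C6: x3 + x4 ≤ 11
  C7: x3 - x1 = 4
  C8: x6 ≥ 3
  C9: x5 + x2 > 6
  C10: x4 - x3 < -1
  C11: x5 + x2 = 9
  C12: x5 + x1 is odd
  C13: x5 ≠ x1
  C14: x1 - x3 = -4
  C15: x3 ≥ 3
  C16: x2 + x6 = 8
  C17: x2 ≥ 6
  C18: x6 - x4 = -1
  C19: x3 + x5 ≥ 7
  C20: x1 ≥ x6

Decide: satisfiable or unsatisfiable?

Unsatisfiable

From constraints 8 and 20: x1 ≥ x6 ≥ 3. From constraints 4 and 17: x3 ≥ x2 ≥ 6. Hence x1 + x3 ≥ 9. But constraint 3 requires x1 + x3 ≤ 8, and 8 < 9. Contradiction.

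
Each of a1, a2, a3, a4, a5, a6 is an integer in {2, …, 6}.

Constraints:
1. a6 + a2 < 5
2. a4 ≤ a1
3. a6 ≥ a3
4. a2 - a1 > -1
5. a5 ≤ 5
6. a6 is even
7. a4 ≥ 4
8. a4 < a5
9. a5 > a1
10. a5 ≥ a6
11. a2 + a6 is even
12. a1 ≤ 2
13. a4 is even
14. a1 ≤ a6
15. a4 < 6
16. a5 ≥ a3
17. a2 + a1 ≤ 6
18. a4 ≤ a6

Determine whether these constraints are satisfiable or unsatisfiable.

Unsatisfiable

From constraint 7: a4 ≥ 4. From constraints 2 and 12: a4 ≤ a1 and a1 ≤ 2, so a4 ≤ 2. But 2 < 4, so no value of a4 works.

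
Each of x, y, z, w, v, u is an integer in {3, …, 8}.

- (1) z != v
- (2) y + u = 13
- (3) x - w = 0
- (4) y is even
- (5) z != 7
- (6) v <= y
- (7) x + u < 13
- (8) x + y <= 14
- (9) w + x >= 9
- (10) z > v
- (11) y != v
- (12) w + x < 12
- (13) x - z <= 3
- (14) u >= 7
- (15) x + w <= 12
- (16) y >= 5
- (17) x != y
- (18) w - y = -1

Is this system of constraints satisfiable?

Take x = 5, y = 6, z = 5, w = 5, v = 4, u = 7. Then constraint 2: y + u = 13; constraint 3: x - w = 0; constraint 7: x + u = 12, and every other listed constraint is also met.

Satisfiable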